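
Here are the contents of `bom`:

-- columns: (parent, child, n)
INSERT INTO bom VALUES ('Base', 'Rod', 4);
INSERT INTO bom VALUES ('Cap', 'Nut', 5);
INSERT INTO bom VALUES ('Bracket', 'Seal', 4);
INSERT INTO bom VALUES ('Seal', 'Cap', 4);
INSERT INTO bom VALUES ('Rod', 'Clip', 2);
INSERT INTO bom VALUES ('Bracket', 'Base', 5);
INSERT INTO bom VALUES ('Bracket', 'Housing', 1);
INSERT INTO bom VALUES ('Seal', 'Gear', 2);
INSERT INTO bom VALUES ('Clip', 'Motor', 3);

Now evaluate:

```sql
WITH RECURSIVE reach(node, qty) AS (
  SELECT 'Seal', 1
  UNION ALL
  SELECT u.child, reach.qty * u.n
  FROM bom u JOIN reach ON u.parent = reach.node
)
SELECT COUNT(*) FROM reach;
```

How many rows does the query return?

Base: (Seal, qty=1).
Iteration 1: components of {Seal} -> Cap = 1*4 = 4, Gear = 1*2 = 2.
Iteration 2: components of {Cap,Gear} -> Nut = 4*5 = 20.
Iteration 3: no further components; recursion stops.
Total rows emitted: 4.

4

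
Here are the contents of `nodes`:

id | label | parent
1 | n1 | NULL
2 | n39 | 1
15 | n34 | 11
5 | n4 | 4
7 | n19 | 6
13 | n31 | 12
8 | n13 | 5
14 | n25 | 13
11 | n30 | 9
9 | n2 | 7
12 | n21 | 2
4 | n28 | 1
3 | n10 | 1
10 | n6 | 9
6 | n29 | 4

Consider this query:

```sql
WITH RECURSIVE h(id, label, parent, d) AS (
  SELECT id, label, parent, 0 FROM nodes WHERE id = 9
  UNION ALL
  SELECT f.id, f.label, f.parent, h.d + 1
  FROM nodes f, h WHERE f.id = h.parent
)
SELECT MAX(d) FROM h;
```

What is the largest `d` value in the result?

Base: id=9 (n2), parent=7, d 0.
Iteration 1: join on id=7 -> n19 (id 7, parent=6, d 1).
Iteration 2: join on id=6 -> n29 (id 6, parent=4, d 2).
Iteration 3: join on id=4 -> n28 (id 4, parent=1, d 3).
Iteration 4: join on id=1 -> n1 (id 1, parent=NULL, d 4).
Iteration 5: parent is NULL; no match; recursion stops.
d values: 0, 1, 2, 3, 4; the maximum is 4.

4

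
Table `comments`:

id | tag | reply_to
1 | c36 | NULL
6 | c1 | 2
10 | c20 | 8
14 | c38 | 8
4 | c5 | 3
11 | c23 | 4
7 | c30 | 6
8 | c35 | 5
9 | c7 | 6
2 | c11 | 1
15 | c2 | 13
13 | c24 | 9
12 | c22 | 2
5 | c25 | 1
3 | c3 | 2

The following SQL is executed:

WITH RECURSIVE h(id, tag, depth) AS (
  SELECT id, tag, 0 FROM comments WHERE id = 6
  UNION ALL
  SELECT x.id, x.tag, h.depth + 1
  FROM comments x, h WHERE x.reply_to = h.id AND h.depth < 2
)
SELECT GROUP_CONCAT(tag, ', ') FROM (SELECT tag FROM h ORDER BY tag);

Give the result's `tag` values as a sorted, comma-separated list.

Base: id=6 (c1) at depth 0.
Iteration 1: rows with reply_to in {6} -> c30 (id 7, depth 1), c7 (id 9, depth 1).
Iteration 2: rows with reply_to in {7,9} -> c24 (id 13, depth 2).
Iteration 3: depth < 2 fails for all current rows; recursion stops.

c1, c24, c30, c7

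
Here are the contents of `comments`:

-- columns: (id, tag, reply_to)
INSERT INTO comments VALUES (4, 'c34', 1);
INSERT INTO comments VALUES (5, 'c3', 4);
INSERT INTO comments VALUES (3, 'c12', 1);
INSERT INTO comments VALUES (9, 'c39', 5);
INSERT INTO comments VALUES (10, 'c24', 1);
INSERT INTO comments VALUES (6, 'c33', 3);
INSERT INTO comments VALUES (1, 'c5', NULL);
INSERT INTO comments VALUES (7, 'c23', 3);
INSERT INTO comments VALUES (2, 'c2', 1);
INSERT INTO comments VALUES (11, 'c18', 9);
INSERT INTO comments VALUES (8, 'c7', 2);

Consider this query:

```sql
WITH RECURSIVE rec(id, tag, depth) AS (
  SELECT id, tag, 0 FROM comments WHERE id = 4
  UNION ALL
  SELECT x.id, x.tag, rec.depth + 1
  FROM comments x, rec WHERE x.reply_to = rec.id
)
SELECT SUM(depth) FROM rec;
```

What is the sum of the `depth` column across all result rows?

6

Base: id=4 (c34) at depth 0.
Iteration 1: rows with reply_to in {4} -> c3 (id 5, depth 1).
Iteration 2: rows with reply_to in {5} -> c39 (id 9, depth 2).
Iteration 3: rows with reply_to in {9} -> c18 (id 11, depth 3).
Iteration 4: no rows with reply_to in {11}; recursion stops.
SUM(depth) = 0 + 1 + 2 + 3 = 6.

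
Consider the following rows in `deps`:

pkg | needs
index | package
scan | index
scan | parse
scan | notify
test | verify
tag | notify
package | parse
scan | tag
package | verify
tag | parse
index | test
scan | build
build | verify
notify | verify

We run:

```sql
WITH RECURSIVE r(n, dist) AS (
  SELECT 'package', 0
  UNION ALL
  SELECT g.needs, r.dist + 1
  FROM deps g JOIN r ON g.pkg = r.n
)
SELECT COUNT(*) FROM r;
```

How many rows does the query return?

3

Base: (package, dist=0).
Iteration 1: edges from {package} -> (parse, dist=1), (verify, dist=1).
Iteration 2: no outgoing edges from {parse,verify}; recursion stops.
Total rows emitted: 3.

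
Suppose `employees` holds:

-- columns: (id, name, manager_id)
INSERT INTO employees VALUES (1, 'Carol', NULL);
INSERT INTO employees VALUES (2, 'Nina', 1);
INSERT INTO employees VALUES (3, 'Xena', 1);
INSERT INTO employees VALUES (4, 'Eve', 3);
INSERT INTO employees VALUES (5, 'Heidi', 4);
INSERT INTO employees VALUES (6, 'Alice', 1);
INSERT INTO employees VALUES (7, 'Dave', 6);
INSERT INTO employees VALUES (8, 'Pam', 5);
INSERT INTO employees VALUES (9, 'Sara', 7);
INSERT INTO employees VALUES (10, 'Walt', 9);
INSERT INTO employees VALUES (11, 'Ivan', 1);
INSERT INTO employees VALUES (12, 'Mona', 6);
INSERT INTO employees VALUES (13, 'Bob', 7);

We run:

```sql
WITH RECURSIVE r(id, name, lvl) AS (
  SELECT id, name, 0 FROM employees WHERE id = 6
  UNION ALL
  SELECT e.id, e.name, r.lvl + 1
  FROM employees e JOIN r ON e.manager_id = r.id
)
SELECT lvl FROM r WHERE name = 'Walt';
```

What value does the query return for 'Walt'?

Base: id=6 (Alice) at lvl 0.
Iteration 1: rows with manager_id in {6} -> Dave (id 7, lvl 1), Mona (id 12, lvl 1).
Iteration 2: rows with manager_id in {7,12} -> Sara (id 9, lvl 2), Bob (id 13, lvl 2).
Iteration 3: rows with manager_id in {9,13} -> Walt (id 10, lvl 3).
Iteration 4: no rows with manager_id in {10}; recursion stops.

3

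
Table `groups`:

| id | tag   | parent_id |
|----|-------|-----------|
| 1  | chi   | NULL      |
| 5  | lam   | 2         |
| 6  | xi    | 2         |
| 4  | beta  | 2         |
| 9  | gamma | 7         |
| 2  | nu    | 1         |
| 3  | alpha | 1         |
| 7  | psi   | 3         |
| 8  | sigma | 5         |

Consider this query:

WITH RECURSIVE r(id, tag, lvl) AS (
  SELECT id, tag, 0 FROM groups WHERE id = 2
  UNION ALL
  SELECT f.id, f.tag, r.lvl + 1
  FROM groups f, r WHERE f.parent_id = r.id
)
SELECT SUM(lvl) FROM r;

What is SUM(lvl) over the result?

Base: id=2 (nu) at lvl 0.
Iteration 1: rows with parent_id in {2} -> beta (id 4, lvl 1), lam (id 5, lvl 1), xi (id 6, lvl 1).
Iteration 2: rows with parent_id in {4,5,6} -> sigma (id 8, lvl 2).
Iteration 3: no rows with parent_id in {8}; recursion stops.
SUM(lvl) = 0 + 1 + 1 + 1 + 2 = 5.

5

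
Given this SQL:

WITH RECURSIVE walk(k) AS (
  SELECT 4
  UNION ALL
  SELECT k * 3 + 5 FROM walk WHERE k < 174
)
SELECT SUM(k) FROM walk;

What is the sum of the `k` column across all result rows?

Base: k=4.
Iteration 1: 4 < 174 holds -> k = 4 * 3 + 5 = 17.
Iteration 2: 17 < 174 holds -> k = 17 * 3 + 5 = 56.
Iteration 3: 56 < 174 holds -> k = 56 * 3 + 5 = 173.
Iteration 4: 173 < 174 holds -> k = 173 * 3 + 5 = 524.
Iteration 5: 524 < 174 fails; recursion stops.
SUM(k) = 4 + 17 + 56 + 173 + 524 = 774.

774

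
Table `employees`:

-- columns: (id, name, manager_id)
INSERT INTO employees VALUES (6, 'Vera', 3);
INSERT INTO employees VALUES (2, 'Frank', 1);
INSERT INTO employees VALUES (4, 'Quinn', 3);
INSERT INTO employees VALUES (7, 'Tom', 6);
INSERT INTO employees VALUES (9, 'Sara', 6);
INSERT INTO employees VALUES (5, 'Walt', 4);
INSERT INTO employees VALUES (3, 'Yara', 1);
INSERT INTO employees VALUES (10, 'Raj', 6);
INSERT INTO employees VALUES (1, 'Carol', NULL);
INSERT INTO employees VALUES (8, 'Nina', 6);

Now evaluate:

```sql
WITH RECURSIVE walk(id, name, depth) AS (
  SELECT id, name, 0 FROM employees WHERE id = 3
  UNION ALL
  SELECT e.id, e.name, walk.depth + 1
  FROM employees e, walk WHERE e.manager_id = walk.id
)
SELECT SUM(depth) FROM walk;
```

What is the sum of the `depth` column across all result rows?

12

Base: id=3 (Yara) at depth 0.
Iteration 1: rows with manager_id in {3} -> Quinn (id 4, depth 1), Vera (id 6, depth 1).
Iteration 2: rows with manager_id in {4,6} -> Walt (id 5, depth 2), Tom (id 7, depth 2), Nina (id 8, depth 2), Sara (id 9, depth 2), Raj (id 10, depth 2).
Iteration 3: no rows with manager_id in {5,7,8,9,10}; recursion stops.
SUM(depth) = 0 + 1 + 1 + 2 + 2 + 2 + 2 + 2 = 12.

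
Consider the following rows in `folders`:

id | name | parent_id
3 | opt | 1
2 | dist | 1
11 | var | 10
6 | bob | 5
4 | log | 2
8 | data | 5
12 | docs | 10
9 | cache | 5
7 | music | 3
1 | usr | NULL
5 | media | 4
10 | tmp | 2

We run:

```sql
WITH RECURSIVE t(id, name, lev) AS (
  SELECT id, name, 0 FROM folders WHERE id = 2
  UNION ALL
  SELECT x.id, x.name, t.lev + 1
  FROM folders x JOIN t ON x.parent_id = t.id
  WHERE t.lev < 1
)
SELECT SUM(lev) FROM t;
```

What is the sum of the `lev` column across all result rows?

2

Base: id=2 (dist) at lev 0.
Iteration 1: rows with parent_id in {2} -> log (id 4, lev 1), tmp (id 10, lev 1).
Iteration 2: lev < 1 fails for all current rows; recursion stops.
SUM(lev) = 0 + 1 + 1 = 2.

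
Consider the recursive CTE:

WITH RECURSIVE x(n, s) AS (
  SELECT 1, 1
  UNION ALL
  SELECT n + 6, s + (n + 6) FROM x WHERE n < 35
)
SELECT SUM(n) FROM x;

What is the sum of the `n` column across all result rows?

133

Base: n=1, s=1.
Iteration 1: 1 < 35 holds -> n = 1 + 6 = 7, s = 1 + 7 = 8.
Iteration 2: 7 < 35 holds -> n = 7 + 6 = 13, s = 8 + 13 = 21.
Iteration 3: 13 < 35 holds -> n = 13 + 6 = 19, s = 21 + 19 = 40.
Iteration 4: 19 < 35 holds -> n = 19 + 6 = 25, s = 40 + 25 = 65.
Iteration 5: 25 < 35 holds -> n = 25 + 6 = 31, s = 65 + 31 = 96.
Iteration 6: 31 < 35 holds -> n = 31 + 6 = 37, s = 96 + 37 = 133.
Iteration 7: 37 < 35 fails; recursion stops.
SUM(n) = 1 + 7 + 13 + 19 + 25 + 31 + 37 = 133.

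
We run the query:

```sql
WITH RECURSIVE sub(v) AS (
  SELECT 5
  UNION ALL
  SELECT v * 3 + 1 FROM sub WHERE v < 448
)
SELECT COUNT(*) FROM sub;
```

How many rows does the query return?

Base: v=5.
Iteration 1: 5 < 448 holds -> v = 5 * 3 + 1 = 16.
Iteration 2: 16 < 448 holds -> v = 16 * 3 + 1 = 49.
Iteration 3: 49 < 448 holds -> v = 49 * 3 + 1 = 148.
Iteration 4: 148 < 448 holds -> v = 148 * 3 + 1 = 445.
Iteration 5: 445 < 448 holds -> v = 445 * 3 + 1 = 1336.
Iteration 6: 1336 < 448 fails; recursion stops.
Total rows emitted: 6.

6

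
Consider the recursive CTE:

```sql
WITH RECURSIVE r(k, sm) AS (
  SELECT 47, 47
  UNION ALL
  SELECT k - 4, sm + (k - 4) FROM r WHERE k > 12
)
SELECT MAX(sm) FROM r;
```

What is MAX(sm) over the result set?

290

Base: k=47, sm=47.
Iteration 1: 47 > 12 holds -> k = 47 - 4 = 43, sm = 47 + 43 = 90.
Iteration 2: 43 > 12 holds -> k = 43 - 4 = 39, sm = 90 + 39 = 129.
Iteration 3: 39 > 12 holds -> k = 39 - 4 = 35, sm = 129 + 35 = 164.
Iteration 4: 35 > 12 holds -> k = 35 - 4 = 31, sm = 164 + 31 = 195.
Iteration 5: 31 > 12 holds -> k = 31 - 4 = 27, sm = 195 + 27 = 222.
Iteration 6: 27 > 12 holds -> k = 27 - 4 = 23, sm = 222 + 23 = 245.
Iteration 7: 23 > 12 holds -> k = 23 - 4 = 19, sm = 245 + 19 = 264.
Iteration 8: 19 > 12 holds -> k = 19 - 4 = 15, sm = 264 + 15 = 279.
Iteration 9: 15 > 12 holds -> k = 15 - 4 = 11, sm = 279 + 11 = 290.
Iteration 10: 11 > 12 fails; recursion stops.
sm values: 47, 90, 129, 164, 195, 222, 245, 264, 279, 290; the maximum is 290.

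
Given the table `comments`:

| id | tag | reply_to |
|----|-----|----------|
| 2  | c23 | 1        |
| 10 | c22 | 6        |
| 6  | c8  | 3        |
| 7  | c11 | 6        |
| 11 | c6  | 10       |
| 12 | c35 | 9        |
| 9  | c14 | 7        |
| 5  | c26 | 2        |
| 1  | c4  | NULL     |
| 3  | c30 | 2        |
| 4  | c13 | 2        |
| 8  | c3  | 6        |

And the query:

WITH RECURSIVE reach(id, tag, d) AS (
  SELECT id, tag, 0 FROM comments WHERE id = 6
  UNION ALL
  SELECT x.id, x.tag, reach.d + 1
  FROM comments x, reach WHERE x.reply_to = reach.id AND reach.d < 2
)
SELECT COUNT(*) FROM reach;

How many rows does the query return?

Base: id=6 (c8) at d 0.
Iteration 1: rows with reply_to in {6} -> c11 (id 7, d 1), c3 (id 8, d 1), c22 (id 10, d 1).
Iteration 2: rows with reply_to in {7,8,10} -> c14 (id 9, d 2), c6 (id 11, d 2).
Iteration 3: d < 2 fails for all current rows; recursion stops.
Total rows emitted: 6.

6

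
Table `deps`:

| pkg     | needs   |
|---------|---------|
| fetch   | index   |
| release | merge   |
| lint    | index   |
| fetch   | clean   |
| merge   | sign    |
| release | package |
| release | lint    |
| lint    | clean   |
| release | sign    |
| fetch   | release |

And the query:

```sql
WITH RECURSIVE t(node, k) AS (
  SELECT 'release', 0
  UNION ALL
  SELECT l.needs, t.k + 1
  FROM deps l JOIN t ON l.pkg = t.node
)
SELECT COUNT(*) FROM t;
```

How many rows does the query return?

8

Base: (release, k=0).
Iteration 1: edges from {release} -> (lint, k=1), (merge, k=1), (package, k=1), (sign, k=1).
Iteration 2: edges from {lint,merge,package,sign} -> (clean, k=2), (index, k=2), (sign, k=2).
Iteration 3: no outgoing edges from {clean,index,sign}; recursion stops.
Total rows emitted: 8.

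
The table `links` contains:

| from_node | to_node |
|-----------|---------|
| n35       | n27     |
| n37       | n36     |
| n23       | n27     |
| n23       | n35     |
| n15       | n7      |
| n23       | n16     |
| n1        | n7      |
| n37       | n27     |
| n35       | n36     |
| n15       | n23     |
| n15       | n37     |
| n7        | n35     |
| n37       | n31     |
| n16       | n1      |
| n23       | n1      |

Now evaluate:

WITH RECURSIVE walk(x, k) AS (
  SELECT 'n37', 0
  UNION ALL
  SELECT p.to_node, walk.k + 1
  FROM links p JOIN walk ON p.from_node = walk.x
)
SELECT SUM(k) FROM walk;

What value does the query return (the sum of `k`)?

Base: (n37, k=0).
Iteration 1: edges from {n37} -> (n27, k=1), (n31, k=1), (n36, k=1).
Iteration 2: no outgoing edges from {n27,n31,n36}; recursion stops.
SUM(k) = 0 + 1 + 1 + 1 = 3.

3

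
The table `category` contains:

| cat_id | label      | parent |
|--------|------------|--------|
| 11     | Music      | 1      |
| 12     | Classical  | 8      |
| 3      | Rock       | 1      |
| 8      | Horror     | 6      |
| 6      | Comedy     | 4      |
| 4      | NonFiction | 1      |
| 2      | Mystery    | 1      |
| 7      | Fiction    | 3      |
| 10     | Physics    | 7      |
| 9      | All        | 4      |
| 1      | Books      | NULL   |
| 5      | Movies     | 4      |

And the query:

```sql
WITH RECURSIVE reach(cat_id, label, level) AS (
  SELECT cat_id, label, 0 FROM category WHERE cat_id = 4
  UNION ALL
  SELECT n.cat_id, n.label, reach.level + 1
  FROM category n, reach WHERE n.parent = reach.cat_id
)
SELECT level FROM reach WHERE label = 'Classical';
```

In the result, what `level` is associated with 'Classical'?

3

Base: cat_id=4 (NonFiction) at level 0.
Iteration 1: rows with parent in {4} -> Movies (id 5, level 1), Comedy (id 6, level 1), All (id 9, level 1).
Iteration 2: rows with parent in {5,6,9} -> Horror (id 8, level 2).
Iteration 3: rows with parent in {8} -> Classical (id 12, level 3).
Iteration 4: no rows with parent in {12}; recursion stops.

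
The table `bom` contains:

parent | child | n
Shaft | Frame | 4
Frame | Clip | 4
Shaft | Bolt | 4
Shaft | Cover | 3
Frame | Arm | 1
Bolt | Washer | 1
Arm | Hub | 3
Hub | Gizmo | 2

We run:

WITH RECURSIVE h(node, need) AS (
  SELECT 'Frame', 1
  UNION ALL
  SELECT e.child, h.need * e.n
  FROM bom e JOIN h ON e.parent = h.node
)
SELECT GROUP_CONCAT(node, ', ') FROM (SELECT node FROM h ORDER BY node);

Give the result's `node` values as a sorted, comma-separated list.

Base: (Frame, need=1).
Iteration 1: components of {Frame} -> Arm = 1*1 = 1, Clip = 1*4 = 4.
Iteration 2: components of {Arm,Clip} -> Hub = 1*3 = 3.
Iteration 3: components of {Hub} -> Gizmo = 3*2 = 6.
Iteration 4: no further components; recursion stops.

Arm, Clip, Frame, Gizmo, Hub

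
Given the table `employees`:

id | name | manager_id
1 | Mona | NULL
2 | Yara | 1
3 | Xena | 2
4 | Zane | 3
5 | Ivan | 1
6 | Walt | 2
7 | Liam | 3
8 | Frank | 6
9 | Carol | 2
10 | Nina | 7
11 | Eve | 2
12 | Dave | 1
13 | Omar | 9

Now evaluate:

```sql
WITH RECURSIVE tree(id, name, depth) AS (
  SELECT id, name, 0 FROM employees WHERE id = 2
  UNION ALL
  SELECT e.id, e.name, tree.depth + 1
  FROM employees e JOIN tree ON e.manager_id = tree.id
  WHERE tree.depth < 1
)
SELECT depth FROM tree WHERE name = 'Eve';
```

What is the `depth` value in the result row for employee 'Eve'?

Base: id=2 (Yara) at depth 0.
Iteration 1: rows with manager_id in {2} -> Xena (id 3, depth 1), Walt (id 6, depth 1), Carol (id 9, depth 1), Eve (id 11, depth 1).
Iteration 2: depth < 1 fails for all current rows; recursion stops.

1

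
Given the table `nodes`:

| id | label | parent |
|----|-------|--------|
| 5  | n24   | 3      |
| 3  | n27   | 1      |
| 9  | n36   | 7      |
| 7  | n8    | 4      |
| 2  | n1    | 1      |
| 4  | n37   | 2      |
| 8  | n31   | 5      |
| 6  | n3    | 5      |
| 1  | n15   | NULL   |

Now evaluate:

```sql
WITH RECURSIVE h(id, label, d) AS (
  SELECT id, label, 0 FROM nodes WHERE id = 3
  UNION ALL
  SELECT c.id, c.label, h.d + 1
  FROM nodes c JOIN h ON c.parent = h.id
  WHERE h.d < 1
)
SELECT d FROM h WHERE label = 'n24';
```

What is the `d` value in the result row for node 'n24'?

Base: id=3 (n27) at d 0.
Iteration 1: rows with parent in {3} -> n24 (id 5, d 1).
Iteration 2: d < 1 fails for all current rows; recursion stops.

1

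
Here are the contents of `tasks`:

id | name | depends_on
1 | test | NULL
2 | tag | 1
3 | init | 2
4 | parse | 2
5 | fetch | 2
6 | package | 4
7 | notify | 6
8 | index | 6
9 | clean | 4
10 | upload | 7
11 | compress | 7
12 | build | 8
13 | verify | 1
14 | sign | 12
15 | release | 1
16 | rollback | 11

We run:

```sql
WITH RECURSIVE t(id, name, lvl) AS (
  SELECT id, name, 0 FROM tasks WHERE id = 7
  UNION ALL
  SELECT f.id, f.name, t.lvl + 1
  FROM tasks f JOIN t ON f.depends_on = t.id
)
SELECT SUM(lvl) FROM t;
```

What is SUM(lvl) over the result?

4

Base: id=7 (notify) at lvl 0.
Iteration 1: rows with depends_on in {7} -> upload (id 10, lvl 1), compress (id 11, lvl 1).
Iteration 2: rows with depends_on in {10,11} -> rollback (id 16, lvl 2).
Iteration 3: no rows with depends_on in {16}; recursion stops.
SUM(lvl) = 0 + 1 + 1 + 2 = 4.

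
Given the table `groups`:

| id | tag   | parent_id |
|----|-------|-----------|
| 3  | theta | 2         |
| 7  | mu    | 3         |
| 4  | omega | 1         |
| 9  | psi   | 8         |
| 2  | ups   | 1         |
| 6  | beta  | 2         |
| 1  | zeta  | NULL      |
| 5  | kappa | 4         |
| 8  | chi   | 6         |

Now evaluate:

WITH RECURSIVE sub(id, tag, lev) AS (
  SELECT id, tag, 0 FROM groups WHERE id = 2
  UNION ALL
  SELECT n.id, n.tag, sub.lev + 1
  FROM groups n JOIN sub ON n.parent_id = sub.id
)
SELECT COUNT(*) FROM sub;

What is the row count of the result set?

6

Base: id=2 (ups) at lev 0.
Iteration 1: rows with parent_id in {2} -> theta (id 3, lev 1), beta (id 6, lev 1).
Iteration 2: rows with parent_id in {3,6} -> mu (id 7, lev 2), chi (id 8, lev 2).
Iteration 3: rows with parent_id in {7,8} -> psi (id 9, lev 3).
Iteration 4: no rows with parent_id in {9}; recursion stops.
Total rows emitted: 6.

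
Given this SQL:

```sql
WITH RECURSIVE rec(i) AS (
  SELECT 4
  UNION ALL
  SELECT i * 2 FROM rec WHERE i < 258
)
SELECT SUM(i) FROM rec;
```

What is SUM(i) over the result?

Base: i=4.
Iteration 1: 4 < 258 holds -> i = 4 * 2 = 8.
Iteration 2: 8 < 258 holds -> i = 8 * 2 = 16.
Iteration 3: 16 < 258 holds -> i = 16 * 2 = 32.
Iteration 4: 32 < 258 holds -> i = 32 * 2 = 64.
Iteration 5: 64 < 258 holds -> i = 64 * 2 = 128.
Iteration 6: 128 < 258 holds -> i = 128 * 2 = 256.
Iteration 7: 256 < 258 holds -> i = 256 * 2 = 512.
Iteration 8: 512 < 258 fails; recursion stops.
SUM(i) = 4 + 8 + 16 + 32 + 64 + 128 + 256 + 512 = 1020.

1020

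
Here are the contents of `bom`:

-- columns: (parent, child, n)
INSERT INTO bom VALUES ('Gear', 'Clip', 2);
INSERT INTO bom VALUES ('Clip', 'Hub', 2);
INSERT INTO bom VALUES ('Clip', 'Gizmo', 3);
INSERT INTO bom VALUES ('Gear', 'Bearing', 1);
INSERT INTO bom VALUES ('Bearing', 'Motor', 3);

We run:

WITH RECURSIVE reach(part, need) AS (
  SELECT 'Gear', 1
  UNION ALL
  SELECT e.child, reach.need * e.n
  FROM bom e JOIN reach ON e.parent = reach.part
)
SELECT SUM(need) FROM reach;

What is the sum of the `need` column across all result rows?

17

Base: (Gear, need=1).
Iteration 1: components of {Gear} -> Bearing = 1*1 = 1, Clip = 1*2 = 2.
Iteration 2: components of {Bearing,Clip} -> Gizmo = 2*3 = 6, Hub = 2*2 = 4, Motor = 1*3 = 3.
Iteration 3: no further components; recursion stops.
SUM(need) = 1 + 2 + 1 + 4 + 6 + 3 = 17.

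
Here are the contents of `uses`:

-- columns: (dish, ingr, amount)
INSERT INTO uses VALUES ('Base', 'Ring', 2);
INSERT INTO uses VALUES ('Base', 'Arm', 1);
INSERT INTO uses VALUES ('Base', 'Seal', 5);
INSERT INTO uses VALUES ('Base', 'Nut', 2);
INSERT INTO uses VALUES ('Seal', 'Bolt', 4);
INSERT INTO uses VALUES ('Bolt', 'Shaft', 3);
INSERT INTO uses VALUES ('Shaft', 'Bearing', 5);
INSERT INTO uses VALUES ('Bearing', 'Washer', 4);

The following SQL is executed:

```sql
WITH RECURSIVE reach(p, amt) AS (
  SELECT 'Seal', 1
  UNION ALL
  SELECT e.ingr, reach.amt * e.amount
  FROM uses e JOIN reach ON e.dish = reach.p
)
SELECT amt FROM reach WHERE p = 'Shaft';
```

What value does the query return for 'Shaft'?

Base: (Seal, amt=1).
Iteration 1: components of {Seal} -> Bolt = 1*4 = 4.
Iteration 2: components of {Bolt} -> Shaft = 4*3 = 12.
Iteration 3: components of {Shaft} -> Bearing = 12*5 = 60.
Iteration 4: components of {Bearing} -> Washer = 60*4 = 240.
Iteration 5: no further components; recursion stops.

12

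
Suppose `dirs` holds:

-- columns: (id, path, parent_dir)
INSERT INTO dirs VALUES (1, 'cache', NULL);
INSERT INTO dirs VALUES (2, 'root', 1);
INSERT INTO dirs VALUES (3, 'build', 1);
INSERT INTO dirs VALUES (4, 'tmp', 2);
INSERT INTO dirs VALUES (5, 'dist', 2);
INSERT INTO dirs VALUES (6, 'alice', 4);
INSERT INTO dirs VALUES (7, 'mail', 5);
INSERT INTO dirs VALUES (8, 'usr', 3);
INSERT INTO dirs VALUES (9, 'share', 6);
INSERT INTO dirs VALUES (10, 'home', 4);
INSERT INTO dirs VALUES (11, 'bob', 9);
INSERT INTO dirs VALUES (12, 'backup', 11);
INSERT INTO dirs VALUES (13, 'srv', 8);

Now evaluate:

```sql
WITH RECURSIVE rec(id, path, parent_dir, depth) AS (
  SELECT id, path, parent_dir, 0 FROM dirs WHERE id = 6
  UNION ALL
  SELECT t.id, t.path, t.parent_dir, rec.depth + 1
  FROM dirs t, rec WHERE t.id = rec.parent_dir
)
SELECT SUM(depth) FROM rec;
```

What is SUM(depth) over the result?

Base: id=6 (alice), parent_dir=4, depth 0.
Iteration 1: join on id=4 -> tmp (id 4, parent_dir=2, depth 1).
Iteration 2: join on id=2 -> root (id 2, parent_dir=1, depth 2).
Iteration 3: join on id=1 -> cache (id 1, parent_dir=NULL, depth 3).
Iteration 4: parent_dir is NULL; no match; recursion stops.
SUM(depth) = 0 + 1 + 2 + 3 = 6.

6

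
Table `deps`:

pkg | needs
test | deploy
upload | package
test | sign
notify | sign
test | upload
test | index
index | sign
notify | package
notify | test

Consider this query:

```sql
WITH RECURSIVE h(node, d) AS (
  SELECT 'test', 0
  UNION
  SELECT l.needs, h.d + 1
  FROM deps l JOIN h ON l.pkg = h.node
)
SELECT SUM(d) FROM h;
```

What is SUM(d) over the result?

8

Base: (test, d=0).
Iteration 1: edges from {test} -> (deploy, d=1), (index, d=1), (sign, d=1), (upload, d=1).
Iteration 2: edges from {deploy,index,sign,upload} -> (package, d=2), (sign, d=2).
Iteration 3: no outgoing edges from {package,sign}; recursion stops.
SUM(d) = 0 + 1 + 1 + 1 + 1 + 2 + 2 = 8.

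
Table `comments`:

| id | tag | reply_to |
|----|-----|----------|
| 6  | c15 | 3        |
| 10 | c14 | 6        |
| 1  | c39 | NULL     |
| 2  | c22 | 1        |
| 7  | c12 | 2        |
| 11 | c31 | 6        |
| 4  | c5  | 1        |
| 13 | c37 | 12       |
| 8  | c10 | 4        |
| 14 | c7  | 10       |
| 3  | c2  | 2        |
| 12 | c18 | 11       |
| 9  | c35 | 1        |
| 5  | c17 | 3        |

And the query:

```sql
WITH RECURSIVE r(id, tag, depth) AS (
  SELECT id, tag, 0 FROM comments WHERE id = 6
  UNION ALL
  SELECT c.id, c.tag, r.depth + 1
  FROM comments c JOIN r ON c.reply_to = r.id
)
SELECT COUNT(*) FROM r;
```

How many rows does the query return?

6

Base: id=6 (c15) at depth 0.
Iteration 1: rows with reply_to in {6} -> c14 (id 10, depth 1), c31 (id 11, depth 1).
Iteration 2: rows with reply_to in {10,11} -> c18 (id 12, depth 2), c7 (id 14, depth 2).
Iteration 3: rows with reply_to in {12,14} -> c37 (id 13, depth 3).
Iteration 4: no rows with reply_to in {13}; recursion stops.
Total rows emitted: 6.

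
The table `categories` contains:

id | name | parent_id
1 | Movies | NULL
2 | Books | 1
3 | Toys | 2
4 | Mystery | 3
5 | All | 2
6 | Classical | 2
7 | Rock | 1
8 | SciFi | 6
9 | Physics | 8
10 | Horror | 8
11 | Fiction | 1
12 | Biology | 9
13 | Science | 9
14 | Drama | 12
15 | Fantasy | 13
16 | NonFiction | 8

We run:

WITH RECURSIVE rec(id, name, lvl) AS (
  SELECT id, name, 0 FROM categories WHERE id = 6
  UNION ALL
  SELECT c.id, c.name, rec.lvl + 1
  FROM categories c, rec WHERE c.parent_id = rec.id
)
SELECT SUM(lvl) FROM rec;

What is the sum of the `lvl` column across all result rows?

Base: id=6 (Classical) at lvl 0.
Iteration 1: rows with parent_id in {6} -> SciFi (id 8, lvl 1).
Iteration 2: rows with parent_id in {8} -> Physics (id 9, lvl 2), Horror (id 10, lvl 2), NonFiction (id 16, lvl 2).
Iteration 3: rows with parent_id in {9,10,16} -> Biology (id 12, lvl 3), Science (id 13, lvl 3).
Iteration 4: rows with parent_id in {12,13} -> Drama (id 14, lvl 4), Fantasy (id 15, lvl 4).
Iteration 5: no rows with parent_id in {14,15}; recursion stops.
SUM(lvl) = 0 + 1 + 2 + 2 + 2 + 3 + 3 + 4 + 4 = 21.

21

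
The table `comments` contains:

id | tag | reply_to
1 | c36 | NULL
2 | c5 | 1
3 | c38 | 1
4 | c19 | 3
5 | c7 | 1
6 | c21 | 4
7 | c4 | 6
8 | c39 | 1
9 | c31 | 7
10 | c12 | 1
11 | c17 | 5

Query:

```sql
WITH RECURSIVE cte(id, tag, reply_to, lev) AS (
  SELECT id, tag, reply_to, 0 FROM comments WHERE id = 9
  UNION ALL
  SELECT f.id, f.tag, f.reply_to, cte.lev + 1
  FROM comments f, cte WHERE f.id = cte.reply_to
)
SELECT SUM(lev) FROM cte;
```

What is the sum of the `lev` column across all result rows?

Base: id=9 (c31), reply_to=7, lev 0.
Iteration 1: join on id=7 -> c4 (id 7, reply_to=6, lev 1).
Iteration 2: join on id=6 -> c21 (id 6, reply_to=4, lev 2).
Iteration 3: join on id=4 -> c19 (id 4, reply_to=3, lev 3).
Iteration 4: join on id=3 -> c38 (id 3, reply_to=1, lev 4).
Iteration 5: join on id=1 -> c36 (id 1, reply_to=NULL, lev 5).
Iteration 6: reply_to is NULL; no match; recursion stops.
SUM(lev) = 0 + 1 + 2 + 3 + 4 + 5 = 15.

15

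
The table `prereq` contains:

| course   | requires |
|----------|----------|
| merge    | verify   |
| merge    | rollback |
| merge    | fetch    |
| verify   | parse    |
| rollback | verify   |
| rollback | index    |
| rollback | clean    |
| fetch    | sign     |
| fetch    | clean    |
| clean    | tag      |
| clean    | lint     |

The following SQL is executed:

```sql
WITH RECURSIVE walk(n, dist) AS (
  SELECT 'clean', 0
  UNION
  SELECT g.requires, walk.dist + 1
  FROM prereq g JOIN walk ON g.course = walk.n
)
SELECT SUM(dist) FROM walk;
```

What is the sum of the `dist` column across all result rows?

2

Base: (clean, dist=0).
Iteration 1: edges from {clean} -> (lint, dist=1), (tag, dist=1).
Iteration 2: no outgoing edges from {lint,tag}; recursion stops.
SUM(dist) = 0 + 1 + 1 = 2.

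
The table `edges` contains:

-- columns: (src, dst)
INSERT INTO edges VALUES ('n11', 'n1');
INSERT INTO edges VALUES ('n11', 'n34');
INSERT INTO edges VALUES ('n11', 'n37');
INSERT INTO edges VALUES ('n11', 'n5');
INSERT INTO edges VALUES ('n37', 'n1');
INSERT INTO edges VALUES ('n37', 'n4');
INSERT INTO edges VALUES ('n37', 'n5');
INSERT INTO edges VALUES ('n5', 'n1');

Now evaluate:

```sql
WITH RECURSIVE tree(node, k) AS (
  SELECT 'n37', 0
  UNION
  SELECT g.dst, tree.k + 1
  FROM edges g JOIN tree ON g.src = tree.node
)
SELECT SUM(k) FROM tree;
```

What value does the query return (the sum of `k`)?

5

Base: (n37, k=0).
Iteration 1: edges from {n37} -> (n1, k=1), (n4, k=1), (n5, k=1).
Iteration 2: edges from {n1,n4,n5} -> (n1, k=2).
Iteration 3: no outgoing edges from {n1}; recursion stops.
SUM(k) = 0 + 1 + 1 + 1 + 2 = 5.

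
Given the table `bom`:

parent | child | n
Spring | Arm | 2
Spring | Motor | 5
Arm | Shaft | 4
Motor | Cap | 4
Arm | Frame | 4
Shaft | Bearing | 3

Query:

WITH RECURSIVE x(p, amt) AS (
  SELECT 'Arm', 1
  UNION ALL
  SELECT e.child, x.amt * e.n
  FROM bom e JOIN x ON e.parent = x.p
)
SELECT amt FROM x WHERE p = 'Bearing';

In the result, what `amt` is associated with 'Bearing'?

Base: (Arm, amt=1).
Iteration 1: components of {Arm} -> Frame = 1*4 = 4, Shaft = 1*4 = 4.
Iteration 2: components of {Frame,Shaft} -> Bearing = 4*3 = 12.
Iteration 3: no further components; recursion stops.

12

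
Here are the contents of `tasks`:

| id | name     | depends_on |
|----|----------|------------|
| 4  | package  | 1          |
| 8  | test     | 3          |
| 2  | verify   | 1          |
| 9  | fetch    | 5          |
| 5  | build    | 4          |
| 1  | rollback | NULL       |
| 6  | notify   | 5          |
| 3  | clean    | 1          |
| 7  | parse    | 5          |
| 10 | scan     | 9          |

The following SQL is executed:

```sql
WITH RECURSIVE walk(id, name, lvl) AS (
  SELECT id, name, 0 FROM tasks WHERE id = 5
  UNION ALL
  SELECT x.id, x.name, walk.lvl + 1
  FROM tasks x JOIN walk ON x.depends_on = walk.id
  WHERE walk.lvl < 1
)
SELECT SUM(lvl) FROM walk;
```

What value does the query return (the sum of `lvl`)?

Base: id=5 (build) at lvl 0.
Iteration 1: rows with depends_on in {5} -> notify (id 6, lvl 1), parse (id 7, lvl 1), fetch (id 9, lvl 1).
Iteration 2: lvl < 1 fails for all current rows; recursion stops.
SUM(lvl) = 0 + 1 + 1 + 1 = 3.

3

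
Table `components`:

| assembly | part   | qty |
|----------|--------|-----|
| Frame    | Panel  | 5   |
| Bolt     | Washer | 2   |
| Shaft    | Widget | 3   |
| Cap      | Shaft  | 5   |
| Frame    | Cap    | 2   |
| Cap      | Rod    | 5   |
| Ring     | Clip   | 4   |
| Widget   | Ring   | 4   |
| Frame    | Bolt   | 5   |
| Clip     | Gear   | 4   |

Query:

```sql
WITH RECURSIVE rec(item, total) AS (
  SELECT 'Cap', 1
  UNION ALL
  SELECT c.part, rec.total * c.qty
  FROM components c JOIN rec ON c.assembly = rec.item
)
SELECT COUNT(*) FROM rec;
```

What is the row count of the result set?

7

Base: (Cap, total=1).
Iteration 1: components of {Cap} -> Rod = 1*5 = 5, Shaft = 1*5 = 5.
Iteration 2: components of {Rod,Shaft} -> Widget = 5*3 = 15.
Iteration 3: components of {Widget} -> Ring = 15*4 = 60.
Iteration 4: components of {Ring} -> Clip = 60*4 = 240.
Iteration 5: components of {Clip} -> Gear = 240*4 = 960.
Iteration 6: no further components; recursion stops.
Total rows emitted: 7.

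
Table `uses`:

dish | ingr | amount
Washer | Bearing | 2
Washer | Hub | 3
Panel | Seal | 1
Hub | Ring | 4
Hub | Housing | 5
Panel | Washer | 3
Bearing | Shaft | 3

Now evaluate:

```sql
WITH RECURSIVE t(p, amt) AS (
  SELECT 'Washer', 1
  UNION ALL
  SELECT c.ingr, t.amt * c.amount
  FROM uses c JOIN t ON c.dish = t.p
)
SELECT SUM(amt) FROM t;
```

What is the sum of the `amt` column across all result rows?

39

Base: (Washer, amt=1).
Iteration 1: components of {Washer} -> Bearing = 1*2 = 2, Hub = 1*3 = 3.
Iteration 2: components of {Bearing,Hub} -> Housing = 3*5 = 15, Ring = 3*4 = 12, Shaft = 2*3 = 6.
Iteration 3: no further components; recursion stops.
SUM(amt) = 1 + 2 + 3 + 6 + 15 + 12 = 39.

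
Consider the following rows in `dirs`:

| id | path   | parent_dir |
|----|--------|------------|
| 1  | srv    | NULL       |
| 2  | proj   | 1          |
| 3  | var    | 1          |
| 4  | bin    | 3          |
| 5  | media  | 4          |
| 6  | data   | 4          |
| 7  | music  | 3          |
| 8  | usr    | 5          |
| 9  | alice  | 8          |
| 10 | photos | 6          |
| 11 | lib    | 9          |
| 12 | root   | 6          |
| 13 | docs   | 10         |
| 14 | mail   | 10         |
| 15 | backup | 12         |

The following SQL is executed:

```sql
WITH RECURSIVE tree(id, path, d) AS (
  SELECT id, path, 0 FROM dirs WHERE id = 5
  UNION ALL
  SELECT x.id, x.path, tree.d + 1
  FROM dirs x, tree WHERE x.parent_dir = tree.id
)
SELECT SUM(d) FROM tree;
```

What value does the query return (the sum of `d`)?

6

Base: id=5 (media) at d 0.
Iteration 1: rows with parent_dir in {5} -> usr (id 8, d 1).
Iteration 2: rows with parent_dir in {8} -> alice (id 9, d 2).
Iteration 3: rows with parent_dir in {9} -> lib (id 11, d 3).
Iteration 4: no rows with parent_dir in {11}; recursion stops.
SUM(d) = 0 + 1 + 2 + 3 = 6.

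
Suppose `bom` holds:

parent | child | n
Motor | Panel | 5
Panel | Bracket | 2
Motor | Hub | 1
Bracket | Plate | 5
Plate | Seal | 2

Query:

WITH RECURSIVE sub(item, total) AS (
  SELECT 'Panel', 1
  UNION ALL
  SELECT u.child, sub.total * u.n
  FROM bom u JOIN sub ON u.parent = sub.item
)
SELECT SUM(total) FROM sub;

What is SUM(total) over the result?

33

Base: (Panel, total=1).
Iteration 1: components of {Panel} -> Bracket = 1*2 = 2.
Iteration 2: components of {Bracket} -> Plate = 2*5 = 10.
Iteration 3: components of {Plate} -> Seal = 10*2 = 20.
Iteration 4: no further components; recursion stops.
SUM(total) = 1 + 2 + 10 + 20 = 33.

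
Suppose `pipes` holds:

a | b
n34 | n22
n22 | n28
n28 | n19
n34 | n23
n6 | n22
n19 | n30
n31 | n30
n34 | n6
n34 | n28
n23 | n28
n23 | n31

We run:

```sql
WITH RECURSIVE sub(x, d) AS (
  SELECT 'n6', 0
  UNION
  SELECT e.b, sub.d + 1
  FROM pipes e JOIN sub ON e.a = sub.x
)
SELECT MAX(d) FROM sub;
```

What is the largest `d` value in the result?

4

Base: (n6, d=0).
Iteration 1: edges from {n6} -> (n22, d=1).
Iteration 2: edges from {n22} -> (n28, d=2).
Iteration 3: edges from {n28} -> (n19, d=3).
Iteration 4: edges from {n19} -> (n30, d=4).
Iteration 5: no outgoing edges from {n30}; recursion stops.
d values: 0, 1, 2, 3, 4; the maximum is 4.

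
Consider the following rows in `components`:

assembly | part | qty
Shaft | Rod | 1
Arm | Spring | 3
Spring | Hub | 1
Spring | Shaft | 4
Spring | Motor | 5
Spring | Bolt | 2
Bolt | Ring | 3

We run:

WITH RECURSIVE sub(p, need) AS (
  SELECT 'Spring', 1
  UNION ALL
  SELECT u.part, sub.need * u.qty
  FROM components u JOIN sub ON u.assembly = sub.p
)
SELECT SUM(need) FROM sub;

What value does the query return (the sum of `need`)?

Base: (Spring, need=1).
Iteration 1: components of {Spring} -> Bolt = 1*2 = 2, Hub = 1*1 = 1, Motor = 1*5 = 5, Shaft = 1*4 = 4.
Iteration 2: components of {Bolt,Hub,Motor,Shaft} -> Ring = 2*3 = 6, Rod = 4*1 = 4.
Iteration 3: no further components; recursion stops.
SUM(need) = 1 + 2 + 5 + 1 + 4 + 6 + 4 = 23.

23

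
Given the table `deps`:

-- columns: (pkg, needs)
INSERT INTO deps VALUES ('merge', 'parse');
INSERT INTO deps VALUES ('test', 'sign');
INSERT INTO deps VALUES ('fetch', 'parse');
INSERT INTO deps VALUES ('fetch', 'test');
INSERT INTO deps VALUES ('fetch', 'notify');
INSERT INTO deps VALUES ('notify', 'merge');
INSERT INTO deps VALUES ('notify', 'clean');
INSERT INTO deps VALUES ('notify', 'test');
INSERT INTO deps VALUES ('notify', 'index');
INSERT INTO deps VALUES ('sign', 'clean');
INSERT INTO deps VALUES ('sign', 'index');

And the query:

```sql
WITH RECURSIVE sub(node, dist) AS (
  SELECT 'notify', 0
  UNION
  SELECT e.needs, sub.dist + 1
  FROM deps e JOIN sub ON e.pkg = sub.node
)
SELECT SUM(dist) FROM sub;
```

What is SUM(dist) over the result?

14

Base: (notify, dist=0).
Iteration 1: edges from {notify} -> (clean, dist=1), (index, dist=1), (merge, dist=1), (test, dist=1).
Iteration 2: edges from {clean,index,merge,test} -> (parse, dist=2), (sign, dist=2).
Iteration 3: edges from {parse,sign} -> (clean, dist=3), (index, dist=3).
Iteration 4: no outgoing edges from {clean,index}; recursion stops.
SUM(dist) = 0 + 1 + 1 + 1 + 1 + 2 + 2 + 3 + 3 = 14.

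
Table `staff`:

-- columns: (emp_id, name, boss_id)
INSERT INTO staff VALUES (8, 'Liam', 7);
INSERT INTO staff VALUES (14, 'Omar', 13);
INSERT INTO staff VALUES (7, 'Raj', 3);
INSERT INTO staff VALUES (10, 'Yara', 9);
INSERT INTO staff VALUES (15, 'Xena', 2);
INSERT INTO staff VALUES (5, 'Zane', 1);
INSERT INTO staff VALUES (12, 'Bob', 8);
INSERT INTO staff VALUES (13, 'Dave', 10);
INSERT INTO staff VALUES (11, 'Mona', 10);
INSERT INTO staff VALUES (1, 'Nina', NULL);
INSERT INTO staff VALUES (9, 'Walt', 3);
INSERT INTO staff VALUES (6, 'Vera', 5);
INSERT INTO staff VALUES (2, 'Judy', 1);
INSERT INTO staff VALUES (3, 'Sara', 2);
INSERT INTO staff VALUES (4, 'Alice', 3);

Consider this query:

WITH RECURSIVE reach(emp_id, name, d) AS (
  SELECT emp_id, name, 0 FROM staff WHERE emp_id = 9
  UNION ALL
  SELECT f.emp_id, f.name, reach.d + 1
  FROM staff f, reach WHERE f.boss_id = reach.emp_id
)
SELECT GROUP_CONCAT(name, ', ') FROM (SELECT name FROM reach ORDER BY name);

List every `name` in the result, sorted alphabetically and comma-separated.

Base: emp_id=9 (Walt) at d 0.
Iteration 1: rows with boss_id in {9} -> Yara (id 10, d 1).
Iteration 2: rows with boss_id in {10} -> Mona (id 11, d 2), Dave (id 13, d 2).
Iteration 3: rows with boss_id in {11,13} -> Omar (id 14, d 3).
Iteration 4: no rows with boss_id in {14}; recursion stops.

Dave, Mona, Omar, Walt, Yara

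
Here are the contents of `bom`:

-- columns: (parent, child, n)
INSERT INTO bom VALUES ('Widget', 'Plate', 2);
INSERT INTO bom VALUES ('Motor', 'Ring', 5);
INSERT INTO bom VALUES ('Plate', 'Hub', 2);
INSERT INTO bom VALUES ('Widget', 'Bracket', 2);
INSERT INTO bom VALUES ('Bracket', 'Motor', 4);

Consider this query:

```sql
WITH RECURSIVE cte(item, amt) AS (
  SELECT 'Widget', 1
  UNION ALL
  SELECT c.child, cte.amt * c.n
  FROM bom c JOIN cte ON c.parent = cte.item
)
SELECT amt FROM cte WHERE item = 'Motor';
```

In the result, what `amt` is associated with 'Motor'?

Base: (Widget, amt=1).
Iteration 1: components of {Widget} -> Bracket = 1*2 = 2, Plate = 1*2 = 2.
Iteration 2: components of {Bracket,Plate} -> Hub = 2*2 = 4, Motor = 2*4 = 8.
Iteration 3: components of {Hub,Motor} -> Ring = 8*5 = 40.
Iteration 4: no further components; recursion stops.

8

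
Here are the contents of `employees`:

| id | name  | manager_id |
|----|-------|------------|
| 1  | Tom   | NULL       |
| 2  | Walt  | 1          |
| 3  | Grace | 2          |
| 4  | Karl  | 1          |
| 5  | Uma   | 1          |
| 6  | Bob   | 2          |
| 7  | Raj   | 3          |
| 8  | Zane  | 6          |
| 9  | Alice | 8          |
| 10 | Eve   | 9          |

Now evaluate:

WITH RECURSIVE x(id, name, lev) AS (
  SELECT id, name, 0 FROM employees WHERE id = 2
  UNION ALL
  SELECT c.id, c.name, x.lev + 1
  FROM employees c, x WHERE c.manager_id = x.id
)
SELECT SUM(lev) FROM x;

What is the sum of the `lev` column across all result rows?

13

Base: id=2 (Walt) at lev 0.
Iteration 1: rows with manager_id in {2} -> Grace (id 3, lev 1), Bob (id 6, lev 1).
Iteration 2: rows with manager_id in {3,6} -> Raj (id 7, lev 2), Zane (id 8, lev 2).
Iteration 3: rows with manager_id in {7,8} -> Alice (id 9, lev 3).
Iteration 4: rows with manager_id in {9} -> Eve (id 10, lev 4).
Iteration 5: no rows with manager_id in {10}; recursion stops.
SUM(lev) = 0 + 1 + 1 + 2 + 2 + 3 + 4 = 13.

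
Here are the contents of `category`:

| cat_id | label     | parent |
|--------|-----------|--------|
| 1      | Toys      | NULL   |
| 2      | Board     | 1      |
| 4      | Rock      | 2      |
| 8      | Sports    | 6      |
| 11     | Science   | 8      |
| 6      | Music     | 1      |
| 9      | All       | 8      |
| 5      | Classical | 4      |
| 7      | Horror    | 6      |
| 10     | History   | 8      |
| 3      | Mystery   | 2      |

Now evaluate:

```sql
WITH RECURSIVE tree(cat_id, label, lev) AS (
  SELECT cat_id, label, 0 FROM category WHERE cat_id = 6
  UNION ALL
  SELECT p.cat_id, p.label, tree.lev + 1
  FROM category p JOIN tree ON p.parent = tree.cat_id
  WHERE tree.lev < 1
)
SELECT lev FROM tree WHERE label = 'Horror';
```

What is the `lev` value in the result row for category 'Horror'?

1

Base: cat_id=6 (Music) at lev 0.
Iteration 1: rows with parent in {6} -> Horror (id 7, lev 1), Sports (id 8, lev 1).
Iteration 2: lev < 1 fails for all current rows; recursion stops.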